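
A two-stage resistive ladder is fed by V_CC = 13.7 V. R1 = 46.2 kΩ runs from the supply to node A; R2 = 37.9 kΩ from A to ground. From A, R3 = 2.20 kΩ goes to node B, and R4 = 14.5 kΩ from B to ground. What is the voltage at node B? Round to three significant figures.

The second stage (R3 + R4 = 16.70 kΩ) loads node A in parallel with R2.
Effective lower resistance at A: R2 ‖ 16.70 = 11.59 kΩ.
First divider: V_A = V_CC · 11.59/(46.2 + 11.59) = 2.748 V.
Then the unloaded second divider: V_B = V_A × R4/(R3+R4) = 2.748 × 0.8683 = 2.386 V.

V_B ≈ 2.39 V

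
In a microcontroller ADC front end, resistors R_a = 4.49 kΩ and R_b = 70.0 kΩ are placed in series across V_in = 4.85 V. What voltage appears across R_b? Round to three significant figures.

Total series resistance ΣR = 4.49 + 70.0 = 74.49 kΩ.
By the voltage-divider rule, V = 4.85 × 70.00/74.49 = 4.558 V.

V ≈ 4.56 V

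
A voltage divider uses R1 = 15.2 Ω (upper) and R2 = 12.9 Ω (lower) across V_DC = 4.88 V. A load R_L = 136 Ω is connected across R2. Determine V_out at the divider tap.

The load sits in parallel with R2, giving an effective lower resistance R2' = R2·R_L/(R2+R_L) = 11.78 Ω.
Then V_out = V_DC · R2'/(R1 + R2') = 4.88 × 11.78/26.98 = 2.131 V.

V_out ≈ 2.13 V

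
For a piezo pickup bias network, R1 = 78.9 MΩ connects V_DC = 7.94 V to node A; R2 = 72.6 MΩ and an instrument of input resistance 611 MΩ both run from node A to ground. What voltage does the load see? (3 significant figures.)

First combine the lower leg with the load: R2 ‖ R_L = 64.89 MΩ.
Then V_out = V_DC · R2'/(R1 + R2') = 7.94 × 64.89/143.8 = 3.583 V.

V_out ≈ 3.58 V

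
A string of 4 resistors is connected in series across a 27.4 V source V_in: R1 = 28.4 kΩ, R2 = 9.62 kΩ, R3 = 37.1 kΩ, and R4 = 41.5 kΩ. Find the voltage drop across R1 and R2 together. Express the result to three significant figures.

V ≈ 8.93 V

ΣR = 28.4 + 9.62 + 37.1 + 41.5 = 116.6 kΩ.
R_{R1..R2} = 28.4 + 9.62 = 38.02 kΩ.
Voltage divider: V = V_in · (38.02 / 116.6) = 27.4 × 0.3260 = 8.933 V.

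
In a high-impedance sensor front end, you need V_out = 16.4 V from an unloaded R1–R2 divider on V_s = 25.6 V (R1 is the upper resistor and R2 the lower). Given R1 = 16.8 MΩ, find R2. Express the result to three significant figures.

R2 ≈ 29.9 MΩ

The divider ratio is R2/(R1+R2) = 16.4/25.6 = 0.6406.
R2 = R1 · 0.6406/(1 − 0.6406) = 29.95 MΩ.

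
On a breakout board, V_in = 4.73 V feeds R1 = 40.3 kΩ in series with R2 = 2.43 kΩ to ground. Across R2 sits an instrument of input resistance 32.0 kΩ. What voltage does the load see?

V_out ≈ 0.251 V

First combine the lower leg with the load: R2 ‖ R_L = 2.258 kΩ.
Voltage divider with the loaded lower leg: V_out = 4.73 × 2.258/(40.3 + 2.258) = 4.73 × 0.05307 = 0.2510 V.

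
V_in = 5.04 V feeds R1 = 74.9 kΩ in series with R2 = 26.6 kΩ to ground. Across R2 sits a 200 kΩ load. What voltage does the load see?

V_out ≈ 1.20 V

R2 ‖ R_L = (26.6 × 200)/(26.6 + 200) = 23.48 kΩ.
Voltage divider with the loaded lower leg: V_out = 5.04 × 23.48/(74.9 + 23.48) = 5.04 × 0.2386 = 1.203 V.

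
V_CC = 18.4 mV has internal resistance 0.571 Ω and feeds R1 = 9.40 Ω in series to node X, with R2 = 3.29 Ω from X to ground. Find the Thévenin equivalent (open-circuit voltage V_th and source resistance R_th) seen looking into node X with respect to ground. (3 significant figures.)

V_th ≈ 4.56 mV, R_th ≈ 2.47 Ω

R1' = 0.571 + 9.40 = 9.971 Ω (source resistance + R1).
Open-circuit (no load on X): V_th = V_CC · R2/(R1' + R2) = 18.4 × 3.29/(9.971 + 3.29) = 4.565 mV.
Looking into X with the source shorted: R_th = R1'·R2/(R1'+R2) = 9.971 × 3.29/13.26 = 2.474 Ω.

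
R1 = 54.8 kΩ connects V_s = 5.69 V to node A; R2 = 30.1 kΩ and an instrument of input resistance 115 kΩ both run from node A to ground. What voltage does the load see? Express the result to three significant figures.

The load sits in parallel with R2, giving an effective lower resistance R2' = R2·R_L/(R2+R_L) = 23.86 kΩ.
Voltage divider with the loaded lower leg: V_out = 5.69 × 23.86/(54.8 + 23.86) = 5.69 × 0.3033 = 1.726 V.

V_out ≈ 1.73 V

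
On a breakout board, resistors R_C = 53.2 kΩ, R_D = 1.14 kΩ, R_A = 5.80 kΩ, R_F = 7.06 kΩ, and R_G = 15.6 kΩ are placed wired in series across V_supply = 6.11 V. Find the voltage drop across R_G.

V ≈ 1.15 V

Series total: ΣR = 53.2 + 1.14 + 5.80 + 7.06 + 15.6 = 82.80 kΩ.
Voltage divider: V = V_supply · (15.60 / 82.80) = 6.11 × 0.1884 = 1.151 V.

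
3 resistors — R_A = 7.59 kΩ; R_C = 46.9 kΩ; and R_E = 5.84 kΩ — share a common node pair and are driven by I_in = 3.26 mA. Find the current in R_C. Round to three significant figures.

ΣG = 1/7.59 + 1/46.9 + 1/5.84 = 0.3243.
By the current-divider rule, I = I_in · G_k/ΣG = 3.26 × 0.06575 = 0.2143 mA.

I ≈ 0.214 mA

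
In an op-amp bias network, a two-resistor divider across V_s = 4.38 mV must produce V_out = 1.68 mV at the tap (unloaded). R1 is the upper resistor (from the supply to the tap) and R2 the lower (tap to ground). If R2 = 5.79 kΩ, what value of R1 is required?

V_out/V_s = R2/(R1+R2) = 0.3836.
Rearranging, R1 = R2·(1−k)/k = 5.79 × 1.607 = 9.305 kΩ.

R1 ≈ 9.31 kΩ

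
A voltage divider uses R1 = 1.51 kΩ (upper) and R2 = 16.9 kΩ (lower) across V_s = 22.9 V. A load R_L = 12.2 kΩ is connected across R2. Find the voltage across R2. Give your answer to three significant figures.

V_out ≈ 18.9 V

First combine the lower leg with the load: R2 ‖ R_L = 7.085 kΩ.
Voltage divider with the loaded lower leg: V_out = 22.9 × 7.085/(1.51 + 7.085) = 22.9 × 0.8243 = 18.88 V.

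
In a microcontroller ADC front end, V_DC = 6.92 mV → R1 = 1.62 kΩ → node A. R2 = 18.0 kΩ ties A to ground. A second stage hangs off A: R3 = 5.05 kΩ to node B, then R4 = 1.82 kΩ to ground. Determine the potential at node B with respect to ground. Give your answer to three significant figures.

The second stage (R3 + R4 = 6.870 kΩ) loads node A in parallel with R2.
Effective lower resistance at A: R2 ‖ 6.870 = 4.972 kΩ.
So V_A = 6.92 × 0.7543 = 5.219 mV.
V_B = V_A × 0.2649 = 1.383 mV.

V_B ≈ 1.38 mV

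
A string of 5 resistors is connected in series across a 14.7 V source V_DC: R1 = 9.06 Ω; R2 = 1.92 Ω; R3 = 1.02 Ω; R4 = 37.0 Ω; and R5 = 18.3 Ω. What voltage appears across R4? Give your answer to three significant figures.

Series total: ΣR = 9.06 + 1.92 + 1.02 + 37.0 + 18.3 = 67.30 Ω.
Voltage divider: V = V_DC · (37.00 / 67.30) = 14.7 × 0.5498 = 8.082 V.

V ≈ 8.08 V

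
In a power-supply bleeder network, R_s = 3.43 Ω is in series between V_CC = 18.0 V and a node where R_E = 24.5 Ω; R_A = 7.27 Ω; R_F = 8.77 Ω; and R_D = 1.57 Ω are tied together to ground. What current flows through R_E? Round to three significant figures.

Combine the parallel branches: R_p = (1/24.5 + 1/7.27 + 1/8.77 + 1/1.57)⁻¹ = 1.076 Ω.
V_A = 18.0 × 1.076/4.506 = 4.298 V.
Branch current I = V_A/R_E = 4.298/24.5 = 0.1754 A.

I ≈ 0.175 A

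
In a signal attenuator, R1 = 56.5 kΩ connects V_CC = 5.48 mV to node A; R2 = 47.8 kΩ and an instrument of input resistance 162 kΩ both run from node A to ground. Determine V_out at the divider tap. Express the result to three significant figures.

V_out ≈ 2.17 mV

The load sits in parallel with R2, giving an effective lower resistance R2' = R2·R_L/(R2+R_L) = 36.91 kΩ.
Voltage divider with the loaded lower leg: V_out = 5.48 × 36.91/(56.5 + 36.91) = 5.48 × 0.3951 = 2.165 mV.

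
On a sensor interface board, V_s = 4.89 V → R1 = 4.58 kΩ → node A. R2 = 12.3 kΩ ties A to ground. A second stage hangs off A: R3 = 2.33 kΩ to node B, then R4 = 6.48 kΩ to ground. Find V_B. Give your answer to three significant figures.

V_B ≈ 1.90 V

Node A sees R2 in parallel with the series input of stage 2, R3 + R4 = 8.810 kΩ.
Effective lower resistance at A: R2 ‖ 8.810 = 5.133 kΩ.
So V_A = 4.89 × 0.5285 = 2.584 V.
Then the unloaded second divider: V_B = V_A × R4/(R3+R4) = 2.584 × 0.7355 = 1.901 V.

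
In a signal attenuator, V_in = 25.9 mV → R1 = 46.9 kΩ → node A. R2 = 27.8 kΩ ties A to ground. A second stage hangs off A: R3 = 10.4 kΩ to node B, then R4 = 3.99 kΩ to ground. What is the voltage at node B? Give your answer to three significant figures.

V_B ≈ 1.21 mV

Node A sees R2 in parallel with the series input of stage 2, R3 + R4 = 14.39 kΩ.
Effective lower resistance at A: R2 ‖ 14.39 = 9.482 kΩ.
V_A = 25.9 × 9.482/(46.9 + 9.482) = 4.356 mV.
V_B = V_A × 0.2773 = 1.208 mV.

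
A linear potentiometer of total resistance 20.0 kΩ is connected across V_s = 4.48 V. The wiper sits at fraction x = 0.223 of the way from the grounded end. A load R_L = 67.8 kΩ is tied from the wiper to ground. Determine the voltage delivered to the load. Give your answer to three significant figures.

Split the track: R_lower = x·R_p = 4.460 kΩ, R_upper = (1−x)·R_p = 15.54 kΩ.
R_L loads the lower segment: effective lower R = 4.185 kΩ.
Loaded-divider output: V_out = 4.48 × 0.2122 = 0.9505 V.
(Unloaded: V_out = x·V_s = 0.999 V.)

V_out ≈ 0.950 V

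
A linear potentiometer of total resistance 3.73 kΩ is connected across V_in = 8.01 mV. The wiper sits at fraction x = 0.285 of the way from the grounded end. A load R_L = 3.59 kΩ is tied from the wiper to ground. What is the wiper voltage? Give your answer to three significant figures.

V_out ≈ 1.88 mV

Lower segment x·R_p = 1.063 kΩ; upper segment (1−x)·R_p = 2.667 kΩ.
R_L loads the lower segment: effective lower R = 0.8202 kΩ.
Loaded-divider output: V_out = 8.01 × 0.2352 = 1.884 mV.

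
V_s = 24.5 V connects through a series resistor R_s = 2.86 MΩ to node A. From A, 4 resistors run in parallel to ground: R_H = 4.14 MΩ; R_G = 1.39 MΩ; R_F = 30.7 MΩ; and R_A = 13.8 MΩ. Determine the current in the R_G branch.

I ≈ 4.35 µA

Equivalent of the parallel group: R_p = 0.9381 MΩ.
Node voltage V_A = V_s · R_p/(R_s + R_p) = 24.5 × 0.2470 = 6.051 V.
I(R_G) = V_A / R_G = 6.051/1.39 = 4.353 µA.
(Equivalently: I_total = 6.451 µA, then current-divider fraction G_k/ΣG = 0.6749.)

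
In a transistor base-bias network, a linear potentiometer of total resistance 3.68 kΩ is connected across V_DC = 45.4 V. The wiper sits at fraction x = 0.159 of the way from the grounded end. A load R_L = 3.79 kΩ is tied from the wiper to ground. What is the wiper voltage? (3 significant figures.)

V_out ≈ 6.39 V

Lower segment x·R_p = 0.5851 kΩ; upper segment (1−x)·R_p = 3.095 kΩ.
(x·R_p) ‖ R_L = 0.5069 kΩ.
Loaded-divider output: V_out = 45.4 × 0.1407 = 6.389 V.
(Unloaded: V_out = x·V_DC = 7.22 V.)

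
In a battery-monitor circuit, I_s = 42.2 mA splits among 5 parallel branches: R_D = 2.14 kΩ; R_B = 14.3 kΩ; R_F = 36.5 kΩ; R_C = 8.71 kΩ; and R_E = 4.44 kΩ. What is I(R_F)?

Conductances: ΣG = 1/2.14 + 1/14.3 + 1/36.5 + 1/8.71 + 1/4.44 = 0.9047 (1/kΩ).
By the current-divider rule, I = I_s · G_k/ΣG = 42.2 × 0.03028 = 1.278 mA.

I ≈ 1.28 mA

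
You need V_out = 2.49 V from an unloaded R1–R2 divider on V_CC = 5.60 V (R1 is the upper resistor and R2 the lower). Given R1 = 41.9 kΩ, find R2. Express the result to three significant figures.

R2 ≈ 33.5 kΩ

Required fraction k = V_out/V_CC = 0.4446.
R2 = R1 · 0.4446/(1 − 0.4446) = 33.55 kΩ.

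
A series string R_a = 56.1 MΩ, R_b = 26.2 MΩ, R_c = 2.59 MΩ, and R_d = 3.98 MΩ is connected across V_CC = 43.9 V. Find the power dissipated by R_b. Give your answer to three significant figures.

ΣR = 88.87 MΩ → I = 43.9/88.87 = 0.4940 µA.
V(R_b) = I·R = 12.94 V; P = V·I = 12.94 × 0.4940 = 6.393 µW.

P ≈ 6.39 µW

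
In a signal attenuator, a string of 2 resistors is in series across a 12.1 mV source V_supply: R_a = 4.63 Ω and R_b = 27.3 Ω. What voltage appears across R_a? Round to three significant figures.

V ≈ 1.75 mV

Total series resistance ΣR = 4.63 + 27.3 = 31.93 Ω.
Voltage divider: V = V_supply · (4.630 / 31.93) = 12.1 × 0.1450 = 1.755 mV.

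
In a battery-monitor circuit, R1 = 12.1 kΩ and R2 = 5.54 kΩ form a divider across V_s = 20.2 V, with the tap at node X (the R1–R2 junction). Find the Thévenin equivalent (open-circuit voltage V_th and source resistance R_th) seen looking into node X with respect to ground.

With X open, the divider is unloaded: V_th = 20.2 × 5.54/17.64 = 6.344 V.
With V_s suppressed (replaced by a short), R_th = R1 ‖ R2 = (12.10 × 5.54)/(12.10 + 5.54) = 3.800 kΩ.

V_th ≈ 6.34 V, R_th ≈ 3.80 kΩ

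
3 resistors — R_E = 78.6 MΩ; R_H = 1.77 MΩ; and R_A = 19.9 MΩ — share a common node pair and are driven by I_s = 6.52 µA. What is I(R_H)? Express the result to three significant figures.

ΣG = 1/78.6 + 1/1.77 + 1/19.9 = 0.6279.
Current divider: I(R_H) = I_s · G_k/ΣG = 6.52 × (0.5650/0.6279) = 6.52 × 0.8997 = 5.866 µA.

I ≈ 5.87 µA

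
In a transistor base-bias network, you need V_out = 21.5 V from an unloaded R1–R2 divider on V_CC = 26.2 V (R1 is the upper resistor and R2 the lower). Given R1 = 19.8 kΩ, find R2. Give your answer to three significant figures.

R2 ≈ 90.6 kΩ

The divider ratio is R2/(R1+R2) = 21.5/26.2 = 0.8206.
So R2 = R1 · V_out/(V_CC − V_out) = 19.8 × 21.5/(26.2 − 21.5) = 19.8 × 4.574 = 90.57 kΩ.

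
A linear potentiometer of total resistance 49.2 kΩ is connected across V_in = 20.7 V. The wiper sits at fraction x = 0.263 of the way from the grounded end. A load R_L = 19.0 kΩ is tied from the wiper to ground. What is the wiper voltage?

V_out ≈ 3.62 V

The pot divides into 36.26 kΩ above the wiper and 12.94 kΩ below.
(x·R_p) ‖ R_L = 7.697 kΩ.
Loaded-divider output: V_out = 20.7 × 0.1751 = 3.625 V.
(Unloaded: V_out = x·V_in = 5.44 V.)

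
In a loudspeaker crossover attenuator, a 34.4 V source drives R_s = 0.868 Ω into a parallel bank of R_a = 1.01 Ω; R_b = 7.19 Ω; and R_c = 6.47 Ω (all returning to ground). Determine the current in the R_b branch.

Parallel bank: R_p = 1/(1/1.01 + 1/7.19 + 1/6.47) = 0.7790 Ω.
V_A = 34.4 × 0.7790/1.647 = 16.27 V.
Branch current I = V_A/R_b = 16.27/7.19 = 2.263 A.

I ≈ 2.26 A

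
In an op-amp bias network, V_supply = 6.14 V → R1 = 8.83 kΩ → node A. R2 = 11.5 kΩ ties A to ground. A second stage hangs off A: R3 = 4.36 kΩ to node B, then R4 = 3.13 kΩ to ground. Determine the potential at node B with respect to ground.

V_B ≈ 0.871 V

Looking into the second stage from A: R3 + R4 = 7.490 kΩ appears in parallel with R2.
R2 ‖ (R3+R4) = 4.536 kΩ.
V_A = 6.14 × 4.536/(8.83 + 4.536) = 2.084 V.
V_B = V_A × 0.4179 = 0.8707 V.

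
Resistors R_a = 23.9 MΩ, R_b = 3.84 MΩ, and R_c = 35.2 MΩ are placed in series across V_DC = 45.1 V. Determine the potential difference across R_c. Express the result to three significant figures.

Series total: ΣR = 23.9 + 3.84 + 35.2 = 62.94 MΩ.
V = V_DC · R/ΣR = 45.1 × 0.5593 = 25.22 V.

V ≈ 25.2 V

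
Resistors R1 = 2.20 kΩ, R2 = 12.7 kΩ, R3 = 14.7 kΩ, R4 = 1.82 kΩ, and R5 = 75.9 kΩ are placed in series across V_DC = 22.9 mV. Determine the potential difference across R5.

V ≈ 16.2 mV

Total series resistance ΣR = 2.20 + 12.7 + 14.7 + 1.82 + 75.9 = 107.3 kΩ.
Voltage divider: V = V_DC · (75.90 / 107.3) = 22.9 × 0.7072 = 16.20 mV.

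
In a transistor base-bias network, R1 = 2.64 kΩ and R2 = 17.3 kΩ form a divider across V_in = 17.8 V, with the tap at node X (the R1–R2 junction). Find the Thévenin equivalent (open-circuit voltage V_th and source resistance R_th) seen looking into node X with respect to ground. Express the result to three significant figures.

V_th ≈ 15.4 V, R_th ≈ 2.29 kΩ

Open-circuit (no load on X): V_th = V_in · R2/(R1 + R2) = 17.8 × 17.3/(2.640 + 17.3) = 15.44 V.
With V_in suppressed (replaced by a short), R_th = R1 ‖ R2 = (2.640 × 17.3)/(2.640 + 17.3) = 2.290 kΩ.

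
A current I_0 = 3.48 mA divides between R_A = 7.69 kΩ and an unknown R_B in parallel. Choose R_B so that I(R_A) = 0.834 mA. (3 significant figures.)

R_B ≈ 2.42 kΩ

Two-branch current divider: I_A = I_0 · R_B/(R_A + R_B).
With f = 0.2397, R_B = R_A · f/(1−f) = 7.69 × 0.3152 = 2.424 kΩ.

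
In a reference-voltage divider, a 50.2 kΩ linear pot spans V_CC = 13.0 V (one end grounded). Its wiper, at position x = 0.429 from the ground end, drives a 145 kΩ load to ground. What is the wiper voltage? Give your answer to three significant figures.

V_out ≈ 5.14 V

The pot divides into 28.66 kΩ above the wiper and 21.54 kΩ below.
(x·R_p) ‖ R_L = 18.75 kΩ.
Then V_out = V_CC · 18.75/(28.66 + 18.75) = 5.141 V.
(Unloaded: V_out = x·V_CC = 5.58 V.)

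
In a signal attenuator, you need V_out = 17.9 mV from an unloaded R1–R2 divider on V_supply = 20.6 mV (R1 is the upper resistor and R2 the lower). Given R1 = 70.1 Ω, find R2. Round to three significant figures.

R2 ≈ 465 Ω

The divider ratio is R2/(R1+R2) = 17.9/20.6 = 0.8689.
Rearranging, R2 = R1·k/(1−k) = 70.1 × 6.630 = 464.7 Ω.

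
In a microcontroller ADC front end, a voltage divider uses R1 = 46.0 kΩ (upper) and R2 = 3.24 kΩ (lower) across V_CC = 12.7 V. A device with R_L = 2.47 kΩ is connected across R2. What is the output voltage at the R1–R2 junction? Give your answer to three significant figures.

R2 ‖ R_L = (3.24 × 2.47)/(3.24 + 2.47) = 1.402 kΩ.
Then V_out = V_CC · R2'/(R1 + R2') = 12.7 × 1.402/47.40 = 0.3755 V.
(Unloaded it would be 0.836 V; the load pulls it down.)

V_out ≈ 0.376 V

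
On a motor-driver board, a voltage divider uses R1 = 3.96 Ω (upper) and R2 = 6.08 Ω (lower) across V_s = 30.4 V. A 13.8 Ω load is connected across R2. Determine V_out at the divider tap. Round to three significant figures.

V_out ≈ 15.7 V

The load sits in parallel with R2, giving an effective lower resistance R2' = R2·R_L/(R2+R_L) = 4.221 Ω.
Then V_out = V_s · R2'/(R1 + R2') = 30.4 × 4.221/8.181 = 15.68 V.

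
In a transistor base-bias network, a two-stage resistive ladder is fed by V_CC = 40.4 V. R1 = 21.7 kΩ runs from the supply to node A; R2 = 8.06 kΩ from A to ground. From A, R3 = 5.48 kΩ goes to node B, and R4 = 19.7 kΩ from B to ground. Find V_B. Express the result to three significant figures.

Node A sees R2 in parallel with the series input of stage 2, R3 + R4 = 25.18 kΩ.
Effective lower resistance at A: R2 ‖ 25.18 = 6.106 kΩ.
First divider: V_A = V_CC · 6.106/(21.7 + 6.106) = 8.871 V.
Stage 2 is unloaded, so V_B = V_A · R4/(R3+R4) = 8.871 × 19.7/25.18 = 6.940 V.

V_B ≈ 6.94 V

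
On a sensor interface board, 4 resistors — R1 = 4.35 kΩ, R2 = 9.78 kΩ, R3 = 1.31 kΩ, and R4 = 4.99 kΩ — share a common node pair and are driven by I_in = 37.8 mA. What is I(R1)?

I ≈ 6.71 mA

Conductances: ΣG = 1/4.35 + 1/9.78 + 1/1.31 + 1/4.99 = 1.296 (1/kΩ).
Current divider: I(R1) = I_in · G_k/ΣG = 37.8 × (0.2299/1.296) = 37.8 × 0.1774 = 6.706 mA.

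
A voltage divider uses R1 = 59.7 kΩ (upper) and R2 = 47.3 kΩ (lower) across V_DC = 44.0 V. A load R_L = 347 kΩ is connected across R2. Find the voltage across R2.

V_out ≈ 18.1 V

First combine the lower leg with the load: R2 ‖ R_L = 41.63 kΩ.
Then V_out = V_DC · R2'/(R1 + R2') = 44.0 × 41.63/101.3 = 18.08 V.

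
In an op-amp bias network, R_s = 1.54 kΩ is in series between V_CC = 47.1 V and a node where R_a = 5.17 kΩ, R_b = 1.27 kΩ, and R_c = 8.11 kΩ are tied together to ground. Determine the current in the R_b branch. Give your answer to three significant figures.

I ≈ 13.7 mA

Equivalent of the parallel group: R_p = 0.9057 kΩ.
Node voltage V_A = V_CC · R_p/(R_s + R_p) = 47.1 × 0.3703 = 17.44 V.
Branch current I = V_A/R_b = 17.44/1.27 = 13.73 mA.
(Check via current divider: I_total = 19.26 mA; share G_k/ΣG = 0.7131 → same result.)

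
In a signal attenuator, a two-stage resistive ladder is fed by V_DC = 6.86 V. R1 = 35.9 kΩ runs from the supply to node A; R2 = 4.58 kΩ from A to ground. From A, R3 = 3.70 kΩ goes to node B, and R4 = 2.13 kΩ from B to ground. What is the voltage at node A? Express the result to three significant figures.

V_A ≈ 0.457 V

Looking into the second stage from A: R3 + R4 = 5.830 kΩ appears in parallel with R2.
R2 ‖ (R3+R4) = 2.565 kΩ.
So V_A = 6.86 × 0.06668 = 0.4574 V.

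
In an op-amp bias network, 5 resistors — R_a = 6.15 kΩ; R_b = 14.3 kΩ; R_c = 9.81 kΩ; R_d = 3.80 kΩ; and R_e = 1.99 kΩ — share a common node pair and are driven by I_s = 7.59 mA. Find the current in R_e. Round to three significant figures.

I ≈ 3.47 mA

Total conductance ΣG = 1/6.15 + 1/14.3 + 1/9.81 + 1/3.80 + 1/1.99 = 1.100 (units of 1/kΩ).
Current divider: I(R_e) = I_s · G_k/ΣG = 7.59 × (0.5025/1.100) = 7.59 × 0.4568 = 3.467 mA.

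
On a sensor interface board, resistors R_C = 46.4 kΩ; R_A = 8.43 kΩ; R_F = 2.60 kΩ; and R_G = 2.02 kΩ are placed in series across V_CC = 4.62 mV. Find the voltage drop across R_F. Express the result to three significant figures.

Series total: ΣR = 46.4 + 8.43 + 2.60 + 2.02 = 59.45 kΩ.
V = V_CC · R/ΣR = 4.62 × 0.04373 = 0.2021 mV.

V ≈ 0.202 mV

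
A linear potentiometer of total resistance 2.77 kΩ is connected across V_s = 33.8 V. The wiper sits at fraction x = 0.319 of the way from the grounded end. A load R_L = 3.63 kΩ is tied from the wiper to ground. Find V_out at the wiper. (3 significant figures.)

Split the track: R_lower = x·R_p = 0.8836 kΩ, R_upper = (1−x)·R_p = 1.886 kΩ.
Lower segment in parallel with the load: 0.8836 ‖ 3.63 = 0.7106 kΩ.
V_out = 33.8 × 0.7106/(1.886 + 0.7106) = 9.249 V.

V_out ≈ 9.25 V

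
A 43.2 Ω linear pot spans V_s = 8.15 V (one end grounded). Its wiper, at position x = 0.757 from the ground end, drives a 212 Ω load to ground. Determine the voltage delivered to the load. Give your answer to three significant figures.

The pot divides into 10.50 Ω above the wiper and 32.70 Ω below.
R_L loads the lower segment: effective lower R = 28.33 Ω.
V_out = 8.15 × 28.33/(10.50 + 28.33) = 5.947 V.
(Unloaded: V_out = x·V_s = 6.17 V.)

V_out ≈ 5.95 V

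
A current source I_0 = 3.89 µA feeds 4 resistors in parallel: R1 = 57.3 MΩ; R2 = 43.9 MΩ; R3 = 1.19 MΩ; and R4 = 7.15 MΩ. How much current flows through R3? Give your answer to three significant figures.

Conductances: ΣG = 1/57.3 + 1/43.9 + 1/1.19 + 1/7.15 = 1.020 (1/MΩ).
By the current-divider rule, I = I_0 · G_k/ΣG = 3.89 × 0.8235 = 3.203 µA.

I ≈ 3.20 µA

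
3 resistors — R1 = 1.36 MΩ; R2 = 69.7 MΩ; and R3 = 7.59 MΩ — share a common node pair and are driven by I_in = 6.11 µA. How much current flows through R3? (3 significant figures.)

Conductances: ΣG = 1/1.36 + 1/69.7 + 1/7.59 = 0.8814 (1/MΩ).
By the current-divider rule, I = I_in · G_k/ΣG = 6.11 × 0.1495 = 0.9133 µA.

I ≈ 0.913 µA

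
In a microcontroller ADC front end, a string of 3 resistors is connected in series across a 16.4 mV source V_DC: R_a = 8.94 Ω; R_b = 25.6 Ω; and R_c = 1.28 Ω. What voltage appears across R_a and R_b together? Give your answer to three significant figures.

V ≈ 15.8 mV

ΣR = 8.94 + 25.6 + 1.28 = 35.82 Ω.
R_{R_a..R_b} = 8.94 + 25.6 = 34.54 Ω.
By the voltage-divider rule, V = 16.4 × 34.54/35.82 = 15.81 mV.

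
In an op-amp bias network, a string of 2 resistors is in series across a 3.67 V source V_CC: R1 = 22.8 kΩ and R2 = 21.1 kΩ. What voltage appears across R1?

Series total: ΣR = 22.8 + 21.1 = 43.90 kΩ.
By the voltage-divider rule, V = 3.67 × 22.80/43.90 = 1.906 V.

V ≈ 1.91 V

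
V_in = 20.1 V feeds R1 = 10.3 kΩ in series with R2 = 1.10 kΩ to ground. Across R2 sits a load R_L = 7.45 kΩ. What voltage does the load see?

The load sits in parallel with R2, giving an effective lower resistance R2' = R2·R_L/(R2+R_L) = 0.9585 kΩ.
Then V_out = V_in · R2'/(R1 + R2') = 20.1 × 0.9585/11.26 = 1.711 V.
(Unloaded it would be 1.94 V; the load pulls it down.)

V_out ≈ 1.71 V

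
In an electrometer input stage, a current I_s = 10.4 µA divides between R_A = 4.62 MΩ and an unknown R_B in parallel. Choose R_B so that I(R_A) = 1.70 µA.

In a two-way split, I_A/I_s = R_B/(R_A + R_B).
1.70/10.4 = R_B/(R_A + R_B) → R_B = R_A · (0.1635)/(1 − 0.1635) = 4.62 × 0.1954 = 0.9028 MΩ.

R_B ≈ 0.903 MΩ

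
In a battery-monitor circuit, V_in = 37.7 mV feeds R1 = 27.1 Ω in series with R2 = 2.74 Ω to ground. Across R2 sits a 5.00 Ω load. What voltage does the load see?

V_out ≈ 2.31 mV

R2 ‖ R_L = (2.74 × 5.00)/(2.74 + 5.00) = 1.770 Ω.
Voltage divider with the loaded lower leg: V_out = 37.7 × 1.770/(27.1 + 1.770) = 37.7 × 0.06131 = 2.311 mV.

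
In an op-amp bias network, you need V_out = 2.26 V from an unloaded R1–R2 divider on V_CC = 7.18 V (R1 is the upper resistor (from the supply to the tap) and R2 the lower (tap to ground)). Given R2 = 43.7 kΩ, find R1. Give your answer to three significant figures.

R1 ≈ 95.1 kΩ

The divider ratio is R2/(R1+R2) = 2.26/7.18 = 0.3148.
So R1 = R2 · (V_CC/V_out − 1) = 43.7 × (7.18/2.26 − 1) = 43.7 × 2.177 = 95.13 kΩ.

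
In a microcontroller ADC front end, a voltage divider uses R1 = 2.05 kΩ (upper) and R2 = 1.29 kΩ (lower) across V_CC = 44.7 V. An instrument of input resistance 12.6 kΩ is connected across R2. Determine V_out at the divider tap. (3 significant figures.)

R2 ‖ R_L = (1.29 × 12.6)/(1.29 + 12.6) = 1.170 kΩ.
Now apply the divider: V_out = 44.7 × 0.3634 = 16.24 V.

V_out ≈ 16.2 V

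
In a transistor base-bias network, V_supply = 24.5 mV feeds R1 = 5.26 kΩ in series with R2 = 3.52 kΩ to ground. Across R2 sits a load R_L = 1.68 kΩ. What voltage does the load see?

R2 ‖ R_L = (3.52 × 1.68)/(3.52 + 1.68) = 1.137 kΩ.
Then V_out = V_supply · R2'/(R1 + R2') = 24.5 × 1.137/6.397 = 4.355 mV.

V_out ≈ 4.36 mV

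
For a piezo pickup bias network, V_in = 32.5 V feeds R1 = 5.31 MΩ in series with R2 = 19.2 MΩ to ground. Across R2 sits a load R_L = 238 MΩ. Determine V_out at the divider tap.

R2 ‖ R_L = (19.2 × 238)/(19.2 + 238) = 17.77 MΩ.
Voltage divider with the loaded lower leg: V_out = 32.5 × 17.77/(5.31 + 17.77) = 32.5 × 0.7699 = 25.02 V.
(Unloaded it would be 25.5 V; the load pulls it down.)

V_out ≈ 25.0 V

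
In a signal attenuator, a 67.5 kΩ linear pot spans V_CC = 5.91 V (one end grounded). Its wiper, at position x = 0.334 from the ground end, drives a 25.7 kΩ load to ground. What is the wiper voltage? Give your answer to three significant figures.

V_out ≈ 1.25 V

Split the track: R_lower = x·R_p = 22.55 kΩ, R_upper = (1−x)·R_p = 44.95 kΩ.
(x·R_p) ‖ R_L = 12.01 kΩ.
Loaded-divider output: V_out = 5.91 × 0.2108 = 1.246 V.
(Unloaded: V_out = x·V_CC = 1.97 V.)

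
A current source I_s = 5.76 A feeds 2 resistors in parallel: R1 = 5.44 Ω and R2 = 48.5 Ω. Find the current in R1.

I ≈ 5.18 A

Two-branch current divider: I_k = I_s · R_other/(R_1 + R_2).
I(R1) = 5.76 × 48.5/(5.44 + 48.5) = 5.76 × 0.8991 = 5.179 A.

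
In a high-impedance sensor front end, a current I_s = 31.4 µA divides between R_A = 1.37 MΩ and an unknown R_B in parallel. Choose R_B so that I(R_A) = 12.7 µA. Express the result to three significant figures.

R_B ≈ 0.930 MΩ

Two-branch current divider: I_A = I_s · R_B/(R_A + R_B).
12.7/31.4 = R_B/(R_A + R_B) → R_B = R_A · (0.4045)/(1 − 0.4045) = 1.37 × 0.6791 = 0.9304 MΩ.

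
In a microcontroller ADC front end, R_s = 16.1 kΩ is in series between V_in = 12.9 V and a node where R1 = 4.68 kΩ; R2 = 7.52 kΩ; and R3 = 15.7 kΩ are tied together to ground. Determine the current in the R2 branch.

Parallel bank: R_p = 1/(1/4.68 + 1/7.52 + 1/15.7) = 2.437 kΩ.
V_A = 12.9 × 2.437/18.54 = 1.696 V.
Branch current I = V_A/R2 = 1.696/7.52 = 0.2255 mA.

I ≈ 0.226 mA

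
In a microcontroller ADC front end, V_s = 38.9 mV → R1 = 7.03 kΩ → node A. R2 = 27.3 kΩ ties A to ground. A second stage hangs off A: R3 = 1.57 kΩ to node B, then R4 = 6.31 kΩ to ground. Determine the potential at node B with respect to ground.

V_B ≈ 14.5 mV

Node A sees R2 in parallel with the series input of stage 2, R3 + R4 = 7.880 kΩ.
R2 ‖ (R3+R4) = 6.115 kΩ.
First divider: V_A = V_s · 6.115/(7.03 + 6.115) = 18.10 mV.
V_B = V_A × 0.8008 = 14.49 mV.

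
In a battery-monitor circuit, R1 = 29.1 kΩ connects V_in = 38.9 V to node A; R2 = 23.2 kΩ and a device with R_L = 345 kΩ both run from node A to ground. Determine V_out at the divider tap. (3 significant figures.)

V_out ≈ 16.6 V

First combine the lower leg with the load: R2 ‖ R_L = 21.74 kΩ.
Now apply the divider: V_out = 38.9 × 0.4276 = 16.63 V.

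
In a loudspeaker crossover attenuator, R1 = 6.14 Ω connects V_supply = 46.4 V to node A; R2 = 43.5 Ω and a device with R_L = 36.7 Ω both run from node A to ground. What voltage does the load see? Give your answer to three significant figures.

V_out ≈ 35.5 V

The load sits in parallel with R2, giving an effective lower resistance R2' = R2·R_L/(R2+R_L) = 19.91 Ω.
Then V_out = V_supply · R2'/(R1 + R2') = 46.4 × 19.91/26.05 = 35.46 V.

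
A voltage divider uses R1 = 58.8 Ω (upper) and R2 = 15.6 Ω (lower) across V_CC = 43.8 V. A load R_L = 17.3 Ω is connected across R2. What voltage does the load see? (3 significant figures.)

V_out ≈ 5.36 V

The load sits in parallel with R2, giving an effective lower resistance R2' = R2·R_L/(R2+R_L) = 8.203 Ω.
Now apply the divider: V_out = 43.8 × 0.1224 = 5.362 V.
(Unloaded it would be 9.18 V; the load pulls it down.)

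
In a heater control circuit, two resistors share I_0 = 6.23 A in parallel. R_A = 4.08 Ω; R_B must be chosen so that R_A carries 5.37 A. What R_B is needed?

R_B ≈ 25.5 Ω

In a two-way split, I_A/I_0 = R_B/(R_A + R_B).
With f = 0.8620, R_B = R_A · f/(1−f) = 4.08 × 6.244 = 25.48 Ω.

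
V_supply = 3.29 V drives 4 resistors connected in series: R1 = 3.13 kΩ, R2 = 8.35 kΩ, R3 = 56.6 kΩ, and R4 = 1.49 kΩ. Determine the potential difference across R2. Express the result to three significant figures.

ΣR = 3.13 + 8.35 + 56.6 + 1.49 = 69.57 kΩ.
By the voltage-divider rule, V = 3.29 × 8.350/69.57 = 0.3949 V.

V ≈ 0.395 V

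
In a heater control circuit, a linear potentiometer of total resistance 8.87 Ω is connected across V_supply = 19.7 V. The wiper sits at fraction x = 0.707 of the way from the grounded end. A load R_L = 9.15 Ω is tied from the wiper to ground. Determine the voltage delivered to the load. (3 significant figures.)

V_out ≈ 11.6 V

The pot divides into 2.599 Ω above the wiper and 6.271 Ω below.
R_L loads the lower segment: effective lower R = 3.721 Ω.
Then V_out = V_supply · 3.721/(2.599 + 3.721) = 11.60 V.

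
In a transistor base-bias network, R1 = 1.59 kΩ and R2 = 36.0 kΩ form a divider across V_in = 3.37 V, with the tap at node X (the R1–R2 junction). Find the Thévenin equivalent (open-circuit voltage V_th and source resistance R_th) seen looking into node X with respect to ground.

V_th ≈ 3.23 V, R_th ≈ 1.52 kΩ

V_th is the unloaded tap voltage: V_in · R2/(R1+R2) = 3.37 × 0.9577 = 3.227 V.
Looking into X with the source shorted: R_th = R1·R2/(R1+R2) = 1.590 × 36.0/37.59 = 1.523 kΩ.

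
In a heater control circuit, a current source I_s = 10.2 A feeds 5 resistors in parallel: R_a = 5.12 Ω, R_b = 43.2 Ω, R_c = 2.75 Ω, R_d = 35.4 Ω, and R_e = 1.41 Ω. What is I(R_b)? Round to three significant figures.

I ≈ 0.179 A

ΣG = 1/5.12 + 1/43.2 + 1/2.75 + 1/35.4 + 1/1.41 = 1.320.
R_b takes the fraction G_k/ΣG = 0.02315/1.320 = 0.01754, so I = 10.2 × 0.01754 = 0.1789 A.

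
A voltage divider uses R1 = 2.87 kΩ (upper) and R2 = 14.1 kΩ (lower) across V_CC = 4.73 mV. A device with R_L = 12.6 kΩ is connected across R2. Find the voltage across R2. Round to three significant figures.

The load sits in parallel with R2, giving an effective lower resistance R2' = R2·R_L/(R2+R_L) = 6.654 kΩ.
Voltage divider with the loaded lower leg: V_out = 4.73 × 6.654/(2.87 + 6.654) = 4.73 × 0.6987 = 3.305 mV.

V_out ≈ 3.30 mV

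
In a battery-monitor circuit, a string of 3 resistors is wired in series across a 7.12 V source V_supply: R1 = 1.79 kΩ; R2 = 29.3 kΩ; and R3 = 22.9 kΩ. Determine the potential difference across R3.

V ≈ 3.02 V

ΣR = 1.79 + 29.3 + 22.9 = 53.99 kΩ.
Voltage divider: V = V_supply · (22.90 / 53.99) = 7.12 × 0.4242 = 3.020 V.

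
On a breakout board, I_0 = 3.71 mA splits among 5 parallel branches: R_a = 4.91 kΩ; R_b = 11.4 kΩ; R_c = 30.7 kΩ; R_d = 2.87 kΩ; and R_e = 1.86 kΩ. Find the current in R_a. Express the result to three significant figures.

ΣG = 1/4.91 + 1/11.4 + 1/30.7 + 1/2.87 + 1/1.86 = 1.210.
Current divider: I(R_a) = I_0 · G_k/ΣG = 3.71 × (0.2037/1.210) = 3.71 × 0.1683 = 0.6245 mA.

I ≈ 0.624 mA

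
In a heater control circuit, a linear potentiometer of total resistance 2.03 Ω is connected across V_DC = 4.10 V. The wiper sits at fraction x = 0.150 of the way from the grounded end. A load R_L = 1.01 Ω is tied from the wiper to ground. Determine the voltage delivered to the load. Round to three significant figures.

V_out ≈ 0.490 V

The pot divides into 1.725 Ω above the wiper and 0.3045 Ω below.
(x·R_p) ‖ R_L = 0.2340 Ω.
Then V_out = V_DC · 0.2340/(1.725 + 0.2340) = 0.4895 V.
(Unloaded: V_out = x·V_DC = 0.615 V.)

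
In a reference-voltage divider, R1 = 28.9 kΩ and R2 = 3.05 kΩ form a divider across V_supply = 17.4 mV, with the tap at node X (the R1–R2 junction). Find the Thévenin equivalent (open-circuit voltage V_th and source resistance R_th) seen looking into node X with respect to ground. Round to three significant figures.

Open-circuit (no load on X): V_th = V_supply · R2/(R1 + R2) = 17.4 × 3.05/(28.90 + 3.05) = 1.661 mV.
With V_supply suppressed (replaced by a short), R_th = R1 ‖ R2 = (28.90 × 3.05)/(28.90 + 3.05) = 2.759 kΩ.

V_th ≈ 1.66 mV, R_th ≈ 2.76 kΩ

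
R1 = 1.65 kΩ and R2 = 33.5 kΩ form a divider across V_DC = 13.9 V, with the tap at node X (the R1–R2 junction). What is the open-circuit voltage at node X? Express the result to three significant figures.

V_th ≈ 13.2 V

Open-circuit (no load on X): V_th = V_DC · R2/(R1 + R2) = 13.9 × 33.5/(1.650 + 33.5) = 13.25 V.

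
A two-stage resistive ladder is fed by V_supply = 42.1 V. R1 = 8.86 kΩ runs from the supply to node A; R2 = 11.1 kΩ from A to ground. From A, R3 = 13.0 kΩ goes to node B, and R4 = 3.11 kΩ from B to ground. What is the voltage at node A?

Node A sees R2 in parallel with the series input of stage 2, R3 + R4 = 16.11 kΩ.
Effective lower resistance at A: R2 ‖ 16.11 = 6.572 kΩ.
V_A = 42.1 × 6.572/(8.86 + 6.572) = 17.93 V.

V_A ≈ 17.9 V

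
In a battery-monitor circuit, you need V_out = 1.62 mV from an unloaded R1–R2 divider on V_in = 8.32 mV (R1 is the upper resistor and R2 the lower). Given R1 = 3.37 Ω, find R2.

R2 ≈ 0.815 Ω

Required fraction k = V_out/V_in = 0.1947.
Rearranging, R2 = R1·k/(1−k) = 3.37 × 0.2418 = 0.8148 Ω.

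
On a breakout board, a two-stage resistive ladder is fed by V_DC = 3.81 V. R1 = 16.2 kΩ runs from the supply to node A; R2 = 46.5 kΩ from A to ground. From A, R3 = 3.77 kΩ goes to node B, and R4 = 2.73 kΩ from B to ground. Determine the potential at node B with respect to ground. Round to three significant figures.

V_B ≈ 0.417 V

The second stage (R3 + R4 = 6.500 kΩ) loads node A in parallel with R2.
Effective lower resistance at A: R2 ‖ 6.500 = 5.703 kΩ.
First divider: V_A = V_DC · 5.703/(16.2 + 5.703) = 0.9920 V.
Stage 2 is unloaded, so V_B = V_A · R4/(R3+R4) = 0.9920 × 2.73/6.500 = 0.4166 V.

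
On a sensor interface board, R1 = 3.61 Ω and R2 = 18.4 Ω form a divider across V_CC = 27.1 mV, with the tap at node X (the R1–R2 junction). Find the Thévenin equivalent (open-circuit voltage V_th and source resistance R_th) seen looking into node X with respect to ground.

V_th ≈ 22.7 mV, R_th ≈ 3.02 Ω

V_th is the unloaded tap voltage: V_CC · R2/(R1+R2) = 27.1 × 0.8360 = 22.66 mV.
Zeroing V_CC shorts the top of R1 to ground, so R_th = R1 ‖ R2 = 3.018 Ω.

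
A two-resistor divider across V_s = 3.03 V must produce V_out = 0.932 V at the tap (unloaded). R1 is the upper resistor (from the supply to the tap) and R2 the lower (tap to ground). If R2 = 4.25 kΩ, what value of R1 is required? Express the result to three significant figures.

R1 ≈ 9.57 kΩ

The divider ratio is R2/(R1+R2) = 0.932/3.03 = 0.3076.
So R1 = R2 · (V_s/V_out − 1) = 4.25 × (3.03/0.932 − 1) = 4.25 × 2.251 = 9.567 kΩ.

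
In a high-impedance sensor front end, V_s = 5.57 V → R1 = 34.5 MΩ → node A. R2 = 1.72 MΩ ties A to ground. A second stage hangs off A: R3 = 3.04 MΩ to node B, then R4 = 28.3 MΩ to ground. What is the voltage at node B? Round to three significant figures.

The second stage (R3 + R4 = 31.34 MΩ) loads node A in parallel with R2.
Effective lower resistance at A: R2 ‖ 31.34 = 1.631 MΩ.
V_A = 5.57 × 1.631/(34.5 + 1.631) = 0.2514 V.
Stage 2 is unloaded, so V_B = V_A · R4/(R3+R4) = 0.2514 × 28.3/31.34 = 0.2270 V.

V_B ≈ 0.227 V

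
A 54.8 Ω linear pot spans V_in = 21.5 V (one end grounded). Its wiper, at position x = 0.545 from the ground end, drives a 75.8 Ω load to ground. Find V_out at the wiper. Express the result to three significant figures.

V_out ≈ 9.94 V

Split the track: R_lower = x·R_p = 29.87 Ω, R_upper = (1−x)·R_p = 24.93 Ω.
Lower segment in parallel with the load: 29.87 ‖ 75.8 = 21.42 Ω.
Loaded-divider output: V_out = 21.5 × 0.4621 = 9.936 V.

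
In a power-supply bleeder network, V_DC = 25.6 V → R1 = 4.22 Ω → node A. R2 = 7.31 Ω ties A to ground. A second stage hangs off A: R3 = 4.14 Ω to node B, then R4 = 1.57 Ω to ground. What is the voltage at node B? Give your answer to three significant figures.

V_B ≈ 3.04 V

The second stage (R3 + R4 = 5.710 Ω) loads node A in parallel with R2.
Effective lower resistance at A: R2 ‖ 5.710 = 3.206 Ω.
So V_A = 25.6 × 0.4317 = 11.05 V.
V_B = V_A × 0.2750 = 3.039 V.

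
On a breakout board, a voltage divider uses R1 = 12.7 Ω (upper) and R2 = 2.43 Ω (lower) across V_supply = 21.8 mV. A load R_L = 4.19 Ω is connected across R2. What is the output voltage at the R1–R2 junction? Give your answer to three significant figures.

V_out ≈ 2.35 mV

R2 ‖ R_L = (2.43 × 4.19)/(2.43 + 4.19) = 1.538 Ω.
Voltage divider with the loaded lower leg: V_out = 21.8 × 1.538/(12.7 + 1.538) = 21.8 × 0.1080 = 2.355 mV.
(Unloaded it would be 3.50 mV; the load pulls it down.)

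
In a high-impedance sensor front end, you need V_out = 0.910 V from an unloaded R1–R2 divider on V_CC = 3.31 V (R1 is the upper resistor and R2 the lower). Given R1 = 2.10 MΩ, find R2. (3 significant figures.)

R2 ≈ 0.796 MΩ

The divider ratio is R2/(R1+R2) = 0.910/3.31 = 0.2749.
R2 = R1 · 0.2749/(1 − 0.2749) = 0.7963 MΩ.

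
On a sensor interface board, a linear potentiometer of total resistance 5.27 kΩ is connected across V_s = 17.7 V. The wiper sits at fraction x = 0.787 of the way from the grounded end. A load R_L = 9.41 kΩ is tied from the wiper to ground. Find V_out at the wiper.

V_out ≈ 12.7 V

Lower segment x·R_p = 4.147 kΩ; upper segment (1−x)·R_p = 1.123 kΩ.
(x·R_p) ‖ R_L = 2.879 kΩ.
Loaded-divider output: V_out = 17.7 × 0.7195 = 12.73 V.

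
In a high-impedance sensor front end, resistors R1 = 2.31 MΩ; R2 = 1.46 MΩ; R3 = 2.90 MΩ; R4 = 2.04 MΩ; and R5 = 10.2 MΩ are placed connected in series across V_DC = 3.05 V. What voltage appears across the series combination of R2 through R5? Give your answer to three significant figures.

V ≈ 2.68 V

Series total: ΣR = 2.31 + 1.46 + 2.90 + 2.04 + 10.2 = 18.91 MΩ.
R_{R2..R5} = 1.46 + 2.90 + 2.04 + 10.2 = 16.60 MΩ.
By the voltage-divider rule, V = 3.05 × 16.60/18.91 = 2.677 V.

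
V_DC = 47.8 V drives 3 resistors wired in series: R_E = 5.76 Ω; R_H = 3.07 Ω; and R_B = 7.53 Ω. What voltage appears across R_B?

Total series resistance ΣR = 5.76 + 3.07 + 7.53 = 16.36 Ω.
By the voltage-divider rule, V = 47.8 × 7.530/16.36 = 22.00 V.

V ≈ 22.0 V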